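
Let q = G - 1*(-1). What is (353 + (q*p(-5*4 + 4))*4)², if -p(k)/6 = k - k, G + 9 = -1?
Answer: 124609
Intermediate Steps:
G = -10 (G = -9 - 1 = -10)
q = -9 (q = -10 - 1*(-1) = -10 + 1 = -9)
p(k) = 0 (p(k) = -6*(k - k) = -6*0 = 0)
(353 + (q*p(-5*4 + 4))*4)² = (353 - 9*0*4)² = (353 + 0*4)² = (353 + 0)² = 353² = 124609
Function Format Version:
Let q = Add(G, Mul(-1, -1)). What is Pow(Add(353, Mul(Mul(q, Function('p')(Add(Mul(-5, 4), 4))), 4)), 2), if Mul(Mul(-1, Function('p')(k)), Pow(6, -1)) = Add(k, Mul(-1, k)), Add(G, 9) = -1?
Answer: 124609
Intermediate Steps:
G = -10 (G = Add(-9, -1) = -10)
q = -9 (q = Add(-10, Mul(-1, -1)) = Add(-10, 1) = -9)
Function('p')(k) = 0 (Function('p')(k) = Mul(-6, Add(k, Mul(-1, k))) = Mul(-6, 0) = 0)
Pow(Add(353, Mul(Mul(q, Function('p')(Add(Mul(-5, 4), 4))), 4)), 2) = Pow(Add(353, Mul(Mul(-9, 0), 4)), 2) = Pow(Add(353, Mul(0, 4)), 2) = Pow(Add(353, 0), 2) = Pow(353, 2) = 124609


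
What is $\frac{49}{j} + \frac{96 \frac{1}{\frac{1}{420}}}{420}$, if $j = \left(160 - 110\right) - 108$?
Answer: $\frac{5519}{58} \approx 95.155$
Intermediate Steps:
$j = -58$ ($j = 50 - 108 = -58$)
$\frac{49}{j} + \frac{96 \frac{1}{\frac{1}{420}}}{420} = \frac{49}{-58} + \frac{96 \frac{1}{\frac{1}{420}}}{420} = 49 \left(- \frac{1}{58}\right) + 96 \frac{1}{\frac{1}{420}} \cdot \frac{1}{420} = - \frac{49}{58} + 96 \cdot 420 \cdot \frac{1}{420} = - \frac{49}{58} + 40320 \cdot \frac{1}{420} = - \frac{49}{58} + 96 = \frac{5519}{58}$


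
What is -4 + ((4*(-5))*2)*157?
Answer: -6284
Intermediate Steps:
-4 + ((4*(-5))*2)*157 = -4 - 20*2*157 = -4 - 40*157 = -4 - 6280 = -6284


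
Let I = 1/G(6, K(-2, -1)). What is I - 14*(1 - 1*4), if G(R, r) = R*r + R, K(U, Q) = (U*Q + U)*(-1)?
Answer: 253/6 ≈ 42.167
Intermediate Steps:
K(U, Q) = -U - Q*U (K(U, Q) = (Q*U + U)*(-1) = (U + Q*U)*(-1) = -U - Q*U)
G(R, r) = R + R*r
I = ⅙ (I = 1/(6*(1 - 1*(-2)*(1 - 1))) = 1/(6*(1 - 1*(-2)*0)) = 1/(6*(1 + 0)) = 1/(6*1) = 1/6 = ⅙ ≈ 0.16667)
I - 14*(1 - 1*4) = ⅙ - 14*(1 - 1*4) = ⅙ - 14*(1 - 4) = ⅙ - 14*(-3) = ⅙ + 42 = 253/6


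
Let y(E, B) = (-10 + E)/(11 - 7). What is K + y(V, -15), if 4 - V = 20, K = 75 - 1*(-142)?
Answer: 421/2 ≈ 210.50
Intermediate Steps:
K = 217 (K = 75 + 142 = 217)
V = -16 (V = 4 - 1*20 = 4 - 20 = -16)
y(E, B) = -5/2 + E/4 (y(E, B) = (-10 + E)/4 = (-10 + E)*(¼) = -5/2 + E/4)
K + y(V, -15) = 217 + (-5/2 + (¼)*(-16)) = 217 + (-5/2 - 4) = 217 - 13/2 = 421/2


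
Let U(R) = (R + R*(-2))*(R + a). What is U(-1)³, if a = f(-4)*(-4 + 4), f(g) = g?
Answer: -1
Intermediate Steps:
a = 0 (a = -4*(-4 + 4) = -4*0 = 0)
U(R) = -R² (U(R) = (R + R*(-2))*(R + 0) = (R - 2*R)*R = (-R)*R = -R²)
U(-1)³ = (-1*(-1)²)³ = (-1*1)³ = (-1)³ = -1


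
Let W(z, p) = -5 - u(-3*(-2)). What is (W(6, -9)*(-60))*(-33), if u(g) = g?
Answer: -21780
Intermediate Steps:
W(z, p) = -11 (W(z, p) = -5 - (-3)*(-2) = -5 - 1*6 = -5 - 6 = -11)
(W(6, -9)*(-60))*(-33) = -11*(-60)*(-33) = 660*(-33) = -21780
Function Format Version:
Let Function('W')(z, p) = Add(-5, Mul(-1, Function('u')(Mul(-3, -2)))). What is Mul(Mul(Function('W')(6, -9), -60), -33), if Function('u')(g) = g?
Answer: -21780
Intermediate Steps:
Function('W')(z, p) = -11 (Function('W')(z, p) = Add(-5, Mul(-1, Mul(-3, -2))) = Add(-5, Mul(-1, 6)) = Add(-5, -6) = -11)
Mul(Mul(Function('W')(6, -9), -60), -33) = Mul(Mul(-11, -60), -33) = Mul(660, -33) = -21780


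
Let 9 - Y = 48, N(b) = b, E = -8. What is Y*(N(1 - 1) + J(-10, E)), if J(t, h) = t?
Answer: 390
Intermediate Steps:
Y = -39 (Y = 9 - 1*48 = 9 - 48 = -39)
Y*(N(1 - 1) + J(-10, E)) = -39*((1 - 1) - 10) = -39*(0 - 10) = -39*(-10) = 390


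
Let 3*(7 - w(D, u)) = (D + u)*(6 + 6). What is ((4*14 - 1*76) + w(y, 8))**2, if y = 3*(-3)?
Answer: 81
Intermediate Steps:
y = -9
w(D, u) = 7 - 4*D - 4*u (w(D, u) = 7 - (D + u)*(6 + 6)/3 = 7 - (D + u)*12/3 = 7 - (12*D + 12*u)/3 = 7 + (-4*D - 4*u) = 7 - 4*D - 4*u)
((4*14 - 1*76) + w(y, 8))**2 = ((4*14 - 1*76) + (7 - 4*(-9) - 4*8))**2 = ((56 - 76) + (7 + 36 - 32))**2 = (-20 + 11)**2 = (-9)**2 = 81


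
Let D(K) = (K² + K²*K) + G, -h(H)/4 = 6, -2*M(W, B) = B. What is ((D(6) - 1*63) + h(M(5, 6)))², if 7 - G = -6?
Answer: 31684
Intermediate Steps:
G = 13 (G = 7 - 1*(-6) = 7 + 6 = 13)
M(W, B) = -B/2
h(H) = -24 (h(H) = -4*6 = -24)
D(K) = 13 + K² + K³ (D(K) = (K² + K²*K) + 13 = (K² + K³) + 13 = 13 + K² + K³)
((D(6) - 1*63) + h(M(5, 6)))² = (((13 + 6² + 6³) - 1*63) - 24)² = (((13 + 36 + 216) - 63) - 24)² = ((265 - 63) - 24)² = (202 - 24)² = 178² = 31684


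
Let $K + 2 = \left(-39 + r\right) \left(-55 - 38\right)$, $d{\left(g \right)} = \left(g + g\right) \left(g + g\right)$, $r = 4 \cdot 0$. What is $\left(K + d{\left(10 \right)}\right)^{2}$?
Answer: $16200625$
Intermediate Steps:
$r = 0$
$d{\left(g \right)} = 4 g^{2}$ ($d{\left(g \right)} = 2 g 2 g = 4 g^{2}$)
$K = 3625$ ($K = -2 + \left(-39 + 0\right) \left(-55 - 38\right) = -2 - -3627 = -2 + 3627 = 3625$)
$\left(K + d{\left(10 \right)}\right)^{2} = \left(3625 + 4 \cdot 10^{2}\right)^{2} = \left(3625 + 4 \cdot 100\right)^{2} = \left(3625 + 400\right)^{2} = 4025^{2} = 16200625$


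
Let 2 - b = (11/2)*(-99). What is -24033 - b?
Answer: -49159/2 ≈ -24580.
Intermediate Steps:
b = 1093/2 (b = 2 - 11/2*(-99) = 2 - 11*(1/2)*(-99) = 2 - 11*(-99)/2 = 2 - 1*(-1089/2) = 2 + 1089/2 = 1093/2 ≈ 546.50)
-24033 - b = -24033 - 1*1093/2 = -24033 - 1093/2 = -49159/2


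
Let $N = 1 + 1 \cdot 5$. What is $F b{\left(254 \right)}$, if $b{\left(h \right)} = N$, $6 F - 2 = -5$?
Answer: $-3$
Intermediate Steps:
$F = - \frac{1}{2}$ ($F = \frac{1}{3} + \frac{1}{6} \left(-5\right) = \frac{1}{3} - \frac{5}{6} = - \frac{1}{2} \approx -0.5$)
$N = 6$ ($N = 1 + 5 = 6$)
$b{\left(h \right)} = 6$
$F b{\left(254 \right)} = \left(- \frac{1}{2}\right) 6 = -3$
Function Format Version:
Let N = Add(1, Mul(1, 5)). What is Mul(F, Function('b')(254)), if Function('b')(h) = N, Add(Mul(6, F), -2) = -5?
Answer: -3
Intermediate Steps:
F = Rational(-1, 2) (F = Add(Rational(1, 3), Mul(Rational(1, 6), -5)) = Add(Rational(1, 3), Rational(-5, 6)) = Rational(-1, 2) ≈ -0.50000)
N = 6 (N = Add(1, 5) = 6)
Function('b')(h) = 6
Mul(F, Function('b')(254)) = Mul(Rational(-1, 2), 6) = -3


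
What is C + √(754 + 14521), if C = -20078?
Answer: -20078 + 5*√611 ≈ -19954.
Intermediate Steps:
C + √(754 + 14521) = -20078 + √(754 + 14521) = -20078 + √15275 = -20078 + 5*√611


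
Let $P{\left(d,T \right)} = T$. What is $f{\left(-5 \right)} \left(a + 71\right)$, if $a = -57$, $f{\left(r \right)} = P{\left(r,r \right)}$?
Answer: $-70$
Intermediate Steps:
$f{\left(r \right)} = r$
$f{\left(-5 \right)} \left(a + 71\right) = - 5 \left(-57 + 71\right) = \left(-5\right) 14 = -70$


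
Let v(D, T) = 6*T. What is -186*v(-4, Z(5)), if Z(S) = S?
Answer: -5580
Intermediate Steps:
-186*v(-4, Z(5)) = -1116*5 = -186*30 = -5580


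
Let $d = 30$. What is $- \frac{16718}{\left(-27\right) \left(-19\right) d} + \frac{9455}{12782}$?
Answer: $- \frac{34088513}{98357490} \approx -0.34658$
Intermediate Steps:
$- \frac{16718}{\left(-27\right) \left(-19\right) d} + \frac{9455}{12782} = - \frac{16718}{\left(-27\right) \left(-19\right) 30} + \frac{9455}{12782} = - \frac{16718}{513 \cdot 30} + 9455 \cdot \frac{1}{12782} = - \frac{16718}{15390} + \frac{9455}{12782} = \left(-16718\right) \frac{1}{15390} + \frac{9455}{12782} = - \frac{8359}{7695} + \frac{9455}{12782} = - \frac{34088513}{98357490}$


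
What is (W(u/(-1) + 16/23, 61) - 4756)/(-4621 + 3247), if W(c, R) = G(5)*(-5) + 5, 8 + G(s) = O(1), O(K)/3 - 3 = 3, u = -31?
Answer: 4801/1374 ≈ 3.4942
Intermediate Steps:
O(K) = 18 (O(K) = 9 + 3*3 = 9 + 9 = 18)
G(s) = 10 (G(s) = -8 + 18 = 10)
W(c, R) = -45 (W(c, R) = 10*(-5) + 5 = -50 + 5 = -45)
(W(u/(-1) + 16/23, 61) - 4756)/(-4621 + 3247) = (-45 - 4756)/(-4621 + 3247) = -4801/(-1374) = -4801*(-1/1374) = 4801/1374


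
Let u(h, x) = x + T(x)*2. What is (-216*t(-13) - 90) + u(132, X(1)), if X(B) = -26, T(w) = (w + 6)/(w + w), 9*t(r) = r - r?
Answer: -1498/13 ≈ -115.23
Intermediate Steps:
t(r) = 0 (t(r) = (r - r)/9 = (1/9)*0 = 0)
T(w) = (6 + w)/(2*w) (T(w) = (6 + w)/((2*w)) = (6 + w)*(1/(2*w)) = (6 + w)/(2*w))
u(h, x) = x + (6 + x)/x (u(h, x) = x + ((6 + x)/(2*x))*2 = x + (6 + x)/x)
(-216*t(-13) - 90) + u(132, X(1)) = (-216*0 - 90) + (1 - 26 + 6/(-26)) = (0 - 90) + (1 - 26 + 6*(-1/26)) = -90 + (1 - 26 - 3/13) = -90 - 328/13 = -1498/13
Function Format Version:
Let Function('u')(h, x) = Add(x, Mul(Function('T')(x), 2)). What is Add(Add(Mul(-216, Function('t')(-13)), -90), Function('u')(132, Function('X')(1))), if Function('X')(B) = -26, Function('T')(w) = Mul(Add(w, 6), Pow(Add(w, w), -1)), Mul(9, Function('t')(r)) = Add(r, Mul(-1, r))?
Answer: Rational(-1498, 13) ≈ -115.23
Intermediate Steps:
Function('t')(r) = 0 (Function('t')(r) = Mul(Rational(1, 9), Add(r, Mul(-1, r))) = Mul(Rational(1, 9), 0) = 0)
Function('T')(w) = Mul(Rational(1, 2), Pow(w, -1), Add(6, w)) (Function('T')(w) = Mul(Add(6, w), Pow(Mul(2, w), -1)) = Mul(Add(6, w), Mul(Rational(1, 2), Pow(w, -1))) = Mul(Rational(1, 2), Pow(w, -1), Add(6, w)))
Function('u')(h, x) = Add(x, Mul(Pow(x, -1), Add(6, x))) (Function('u')(h, x) = Add(x, Mul(Mul(Rational(1, 2), Pow(x, -1), Add(6, x)), 2)) = Add(x, Mul(Pow(x, -1), Add(6, x))))
Add(Add(Mul(-216, Function('t')(-13)), -90), Function('u')(132, Function('X')(1))) = Add(Add(Mul(-216, 0), -90), Add(1, -26, Mul(6, Pow(-26, -1)))) = Add(Add(0, -90), Add(1, -26, Mul(6, Rational(-1, 26)))) = Add(-90, Add(1, -26, Rational(-3, 13))) = Add(-90, Rational(-328, 13)) = Rational(-1498, 13)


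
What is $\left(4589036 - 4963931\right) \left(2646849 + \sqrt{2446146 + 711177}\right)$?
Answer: $-992290455855 - 374895 \sqrt{3157323} \approx -9.9296 \cdot 10^{11}$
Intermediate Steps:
$\left(4589036 - 4963931\right) \left(2646849 + \sqrt{2446146 + 711177}\right) = - 374895 \left(2646849 + \sqrt{3157323}\right) = -992290455855 - 374895 \sqrt{3157323}$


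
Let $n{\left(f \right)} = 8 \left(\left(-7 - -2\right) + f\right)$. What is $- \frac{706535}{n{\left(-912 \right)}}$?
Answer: $\frac{706535}{7336} \approx 96.311$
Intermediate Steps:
$n{\left(f \right)} = -40 + 8 f$ ($n{\left(f \right)} = 8 \left(\left(-7 + 2\right) + f\right) = 8 \left(-5 + f\right) = -40 + 8 f$)
$- \frac{706535}{n{\left(-912 \right)}} = - \frac{706535}{-40 + 8 \left(-912\right)} = - \frac{706535}{-40 - 7296} = - \frac{706535}{-7336} = \left(-706535\right) \left(- \frac{1}{7336}\right) = \frac{706535}{7336}$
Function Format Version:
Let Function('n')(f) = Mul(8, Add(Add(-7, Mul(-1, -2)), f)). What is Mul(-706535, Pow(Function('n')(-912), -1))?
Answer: Rational(706535, 7336) ≈ 96.311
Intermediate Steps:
Function('n')(f) = Add(-40, Mul(8, f)) (Function('n')(f) = Mul(8, Add(Add(-7, 2), f)) = Mul(8, Add(-5, f)) = Add(-40, Mul(8, f)))
Mul(-706535, Pow(Function('n')(-912), -1)) = Mul(-706535, Pow(Add(-40, Mul(8, -912)), -1)) = Mul(-706535, Pow(Add(-40, -7296), -1)) = Mul(-706535, Pow(-7336, -1)) = Mul(-706535, Rational(-1, 7336)) = Rational(706535, 7336)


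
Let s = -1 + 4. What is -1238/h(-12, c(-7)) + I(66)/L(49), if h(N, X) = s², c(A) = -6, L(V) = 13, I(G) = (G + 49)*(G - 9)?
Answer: 42901/117 ≈ 366.68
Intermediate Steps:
I(G) = (-9 + G)*(49 + G) (I(G) = (49 + G)*(-9 + G) = (-9 + G)*(49 + G))
s = 3
h(N, X) = 9 (h(N, X) = 3² = 9)
-1238/h(-12, c(-7)) + I(66)/L(49) = -1238/9 + (-441 + 66² + 40*66)/13 = -1238*⅑ + (-441 + 4356 + 2640)*(1/13) = -1238/9 + 6555*(1/13) = -1238/9 + 6555/13 = 42901/117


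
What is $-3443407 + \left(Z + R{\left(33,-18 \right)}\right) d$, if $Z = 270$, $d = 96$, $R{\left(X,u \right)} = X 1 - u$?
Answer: $-3412591$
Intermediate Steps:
$R{\left(X,u \right)} = X - u$
$-3443407 + \left(Z + R{\left(33,-18 \right)}\right) d = -3443407 + \left(270 + \left(33 - -18\right)\right) 96 = -3443407 + \left(270 + \left(33 + 18\right)\right) 96 = -3443407 + \left(270 + 51\right) 96 = -3443407 + 321 \cdot 96 = -3443407 + 30816 = -3412591$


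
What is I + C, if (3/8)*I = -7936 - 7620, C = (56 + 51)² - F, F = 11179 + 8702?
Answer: -149744/3 ≈ -49915.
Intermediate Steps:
F = 19881
C = -8432 (C = (56 + 51)² - 1*19881 = 107² - 19881 = 11449 - 19881 = -8432)
I = -124448/3 (I = 8*(-7936 - 7620)/3 = (8/3)*(-15556) = -124448/3 ≈ -41483.)
I + C = -124448/3 - 8432 = -149744/3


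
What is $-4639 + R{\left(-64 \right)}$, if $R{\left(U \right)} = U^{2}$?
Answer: $-543$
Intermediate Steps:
$-4639 + R{\left(-64 \right)} = -4639 + \left(-64\right)^{2} = -4639 + 4096 = -543$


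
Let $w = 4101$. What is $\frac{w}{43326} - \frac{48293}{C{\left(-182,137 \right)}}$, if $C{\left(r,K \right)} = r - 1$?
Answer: $\frac{77521963}{293654} \approx 263.99$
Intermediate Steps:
$C{\left(r,K \right)} = -1 + r$
$\frac{w}{43326} - \frac{48293}{C{\left(-182,137 \right)}} = \frac{4101}{43326} - \frac{48293}{-1 - 182} = 4101 \cdot \frac{1}{43326} - \frac{48293}{-183} = \frac{1367}{14442} - - \frac{48293}{183} = \frac{1367}{14442} + \frac{48293}{183} = \frac{77521963}{293654}$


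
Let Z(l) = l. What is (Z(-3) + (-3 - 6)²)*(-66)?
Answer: -5148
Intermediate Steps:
(Z(-3) + (-3 - 6)²)*(-66) = (-3 + (-3 - 6)²)*(-66) = (-3 + (-9)²)*(-66) = (-3 + 81)*(-66) = 78*(-66) = -5148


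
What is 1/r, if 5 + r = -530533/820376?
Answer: -820376/4632413 ≈ -0.17709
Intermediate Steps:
r = -4632413/820376 (r = -5 - 530533/820376 = -4632413/820376 ≈ -5.6467)
1/r = 1/(-4632413/820376) = -820376/4632413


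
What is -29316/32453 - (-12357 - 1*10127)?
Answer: 729643936/32453 ≈ 22483.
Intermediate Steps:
-29316/32453 - (-12357 - 1*10127) = -29316*1/32453 - (-12357 - 10127) = -29316/32453 - 1*(-22484) = -29316/32453 + 22484 = 729643936/32453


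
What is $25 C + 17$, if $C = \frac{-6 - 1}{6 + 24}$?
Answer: $\frac{67}{6} \approx 11.167$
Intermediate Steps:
$C = - \frac{7}{30} \approx -0.23333$
$25 C + 17 = 25 \left(- \frac{7}{30}\right) + 17 = - \frac{35}{6} + 17 = \frac{67}{6}$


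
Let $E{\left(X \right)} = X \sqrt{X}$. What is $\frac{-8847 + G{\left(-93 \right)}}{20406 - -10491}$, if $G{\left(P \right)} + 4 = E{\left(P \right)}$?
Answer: $- \frac{8851}{30897} - \frac{31 i \sqrt{93}}{10299} \approx -0.28647 - 0.029027 i$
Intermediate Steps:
$E{\left(X \right)} = X^{\frac{3}{2}}$
$G{\left(P \right)} = -4 + P^{\frac{3}{2}}$
$\frac{-8847 + G{\left(-93 \right)}}{20406 - -10491} = \frac{-8847 - \left(4 - \left(-93\right)^{\frac{3}{2}}\right)}{20406 - -10491} = \frac{-8847 - \left(4 + 93 i \sqrt{93}\right)}{20406 + 10491} = \frac{-8851 - 93 i \sqrt{93}}{30897} = \left(-8851 - 93 i \sqrt{93}\right) \frac{1}{30897} = - \frac{8851}{30897} - \frac{31 i \sqrt{93}}{10299}$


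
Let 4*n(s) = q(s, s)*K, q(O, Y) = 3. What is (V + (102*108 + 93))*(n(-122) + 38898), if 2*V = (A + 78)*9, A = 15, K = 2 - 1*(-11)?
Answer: 3588072705/8 ≈ 4.4851e+8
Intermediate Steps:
K = 13 (K = 2 + 11 = 13)
n(s) = 39/4 (n(s) = (3*13)/4 = (¼)*39 = 39/4)
V = 837/2 (V = ((15 + 78)*9)/2 = (93*9)/2 = (½)*837 = 837/2 ≈ 418.50)
(V + (102*108 + 93))*(n(-122) + 38898) = (837/2 + (102*108 + 93))*(39/4 + 38898) = (837/2 + (11016 + 93))*(155631/4) = (837/2 + 11109)*(155631/4) = (23055/2)*(155631/4) = 3588072705/8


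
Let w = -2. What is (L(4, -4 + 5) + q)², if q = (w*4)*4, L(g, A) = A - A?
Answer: 1024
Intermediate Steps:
L(g, A) = 0
q = -32 (q = -2*4*4 = -8*4 = -32)
(L(4, -4 + 5) + q)² = (0 - 32)² = (-32)² = 1024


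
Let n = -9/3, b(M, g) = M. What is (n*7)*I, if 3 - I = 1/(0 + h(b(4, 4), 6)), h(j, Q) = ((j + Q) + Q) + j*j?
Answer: -1995/32 ≈ -62.344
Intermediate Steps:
h(j, Q) = j + j² + 2*Q (h(j, Q) = ((Q + j) + Q) + j² = (j + 2*Q) + j² = j + j² + 2*Q)
n = -3 (n = -9*⅓ = -3)
I = 95/32 (I = 3 - 1/(0 + (4 + 4² + 2*6)) = 3 - 1/(0 + (4 + 16 + 12)) = 3 - 1/(0 + 32) = 3 - 1/32 = 95/32 ≈ 2.9688)
(n*7)*I = -3*7*(95/32) = -21*95/32 = -1995/32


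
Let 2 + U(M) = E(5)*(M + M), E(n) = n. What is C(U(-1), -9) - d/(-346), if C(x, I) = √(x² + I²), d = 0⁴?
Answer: 15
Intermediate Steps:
d = 0
U(M) = -2 + 10*M (U(M) = -2 + 5*(M + M) = -2 + 5*(2*M) = -2 + 10*M)
C(x, I) = √(I² + x²)
C(U(-1), -9) - d/(-346) = √((-9)² + (-2 + 10*(-1))²) - 0/(-346) = √(81 + (-2 - 10)²) - 0*(-1)/346 = √(81 + (-12)²) - 1*0 = √(81 + 144) + 0 = √225 + 0 = 15 + 0 = 15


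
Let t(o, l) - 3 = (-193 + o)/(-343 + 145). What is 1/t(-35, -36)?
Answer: 33/137 ≈ 0.24088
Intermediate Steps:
t(o, l) = 787/198 - o/198 (t(o, l) = 3 + (-193 + o)/(-343 + 145) = 3 + (-193 + o)/(-198) = 3 + (-193 + o)*(-1/198) = 3 + (193/198 - o/198) = 787/198 - o/198)
1/t(-35, -36) = 1/(787/198 - 1/198*(-35)) = 1/(787/198 + 35/198) = 1/(137/33) = 33/137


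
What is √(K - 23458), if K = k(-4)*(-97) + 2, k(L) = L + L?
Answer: 18*I*√70 ≈ 150.6*I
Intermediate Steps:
k(L) = 2*L
K = 778 (K = (2*(-4))*(-97) + 2 = -8*(-97) + 2 = 776 + 2 = 778)
√(K - 23458) = √(778 - 23458) = √(-22680) = 18*I*√70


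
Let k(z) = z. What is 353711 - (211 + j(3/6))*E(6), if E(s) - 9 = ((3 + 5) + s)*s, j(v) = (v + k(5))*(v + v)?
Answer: 667153/2 ≈ 3.3358e+5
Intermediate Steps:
j(v) = 2*v*(5 + v) (j(v) = (v + 5)*(v + v) = (5 + v)*(2*v) = 2*v*(5 + v))
E(s) = 9 + s*(8 + s) (E(s) = 9 + ((3 + 5) + s)*s = 9 + (8 + s)*s = 9 + s*(8 + s))
353711 - (211 + j(3/6))*E(6) = 353711 - (211 + 2*(3/6)*(5 + 3/6))*(9 + 6² + 8*6) = 353711 - (211 + 2*(3*(⅙))*(5 + 3*(⅙)))*(9 + 36 + 48) = 353711 - (211 + 2*(½)*(5 + ½))*93 = 353711 - (211 + 2*(½)*(11/2))*93 = 353711 - (211 + 11/2)*93 = 353711 - 433*93/2 = 353711 - 1*40269/2 = 353711 - 40269/2 = 667153/2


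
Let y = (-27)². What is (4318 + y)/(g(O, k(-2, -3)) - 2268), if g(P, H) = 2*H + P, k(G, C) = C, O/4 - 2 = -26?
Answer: -5047/2370 ≈ -2.1295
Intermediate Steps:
O = -96 (O = 8 + 4*(-26) = 8 - 104 = -96)
y = 729
g(P, H) = P + 2*H
(4318 + y)/(g(O, k(-2, -3)) - 2268) = (4318 + 729)/((-96 + 2*(-3)) - 2268) = 5047/((-96 - 6) - 2268) = 5047/(-102 - 2268) = 5047/(-2370) = 5047*(-1/2370) = -5047/2370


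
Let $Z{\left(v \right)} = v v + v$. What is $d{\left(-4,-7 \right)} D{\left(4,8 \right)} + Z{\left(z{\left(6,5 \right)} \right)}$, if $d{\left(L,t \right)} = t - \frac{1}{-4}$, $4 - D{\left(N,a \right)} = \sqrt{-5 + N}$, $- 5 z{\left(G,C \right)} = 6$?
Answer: $- \frac{669}{25} + \frac{27 i}{4} \approx -26.76 + 6.75 i$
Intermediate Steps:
$z{\left(G,C \right)} = - \frac{6}{5}$ ($z{\left(G,C \right)} = \left(- \frac{1}{5}\right) 6 = - \frac{6}{5}$)
$D{\left(N,a \right)} = 4 - \sqrt{-5 + N}$
$d{\left(L,t \right)} = \frac{1}{4} + t$ ($d{\left(L,t \right)} = t - - \frac{1}{4} = t + \frac{1}{4} = \frac{1}{4} + t$)
$Z{\left(v \right)} = v + v^{2}$ ($Z{\left(v \right)} = v^{2} + v = v + v^{2}$)
$d{\left(-4,-7 \right)} D{\left(4,8 \right)} + Z{\left(z{\left(6,5 \right)} \right)} = \left(\frac{1}{4} - 7\right) \left(4 - \sqrt{-5 + 4}\right) - \frac{6 \left(1 - \frac{6}{5}\right)}{5} = - \frac{27 \left(4 - \sqrt{-1}\right)}{4} - - \frac{6}{25} = - \frac{27 \left(4 - i\right)}{4} + \frac{6}{25} = \left(-27 + \frac{27 i}{4}\right) + \frac{6}{25} = - \frac{669}{25} + \frac{27 i}{4}$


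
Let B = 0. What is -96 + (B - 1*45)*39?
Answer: -1851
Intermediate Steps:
-96 + (B - 1*45)*39 = -96 + (0 - 1*45)*39 = -96 + (0 - 45)*39 = -96 - 45*39 = -96 - 1755 = -1851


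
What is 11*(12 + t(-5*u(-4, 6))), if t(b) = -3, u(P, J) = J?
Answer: 99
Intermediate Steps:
11*(12 + t(-5*u(-4, 6))) = 11*(12 - 3) = 11*9 = 99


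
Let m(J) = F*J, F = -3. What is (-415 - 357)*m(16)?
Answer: 37056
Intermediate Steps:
m(J) = -3*J
(-415 - 357)*m(16) = (-415 - 357)*(-3*16) = -772*(-48) = 37056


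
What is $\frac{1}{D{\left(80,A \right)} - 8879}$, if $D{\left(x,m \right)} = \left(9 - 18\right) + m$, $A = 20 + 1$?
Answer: $- \frac{1}{8867} \approx -0.00011278$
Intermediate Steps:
$A = 21$
$D{\left(x,m \right)} = -9 + m$
$\frac{1}{D{\left(80,A \right)} - 8879} = \frac{1}{\left(-9 + 21\right) - 8879} = \frac{1}{12 - 8879} = \frac{1}{-8867} = - \frac{1}{8867}$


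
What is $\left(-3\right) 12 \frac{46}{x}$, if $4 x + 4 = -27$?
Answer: $\frac{6624}{31} \approx 213.68$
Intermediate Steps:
$x = - \frac{31}{4}$ ($x = -1 + \frac{1}{4} \left(-27\right) = -1 - \frac{27}{4} = - \frac{31}{4} \approx -7.75$)
$\left(-3\right) 12 \frac{46}{x} = \left(-3\right) 12 \frac{46}{- \frac{31}{4}} = - 36 \cdot 46 \left(- \frac{4}{31}\right) = \left(-36\right) \left(- \frac{184}{31}\right) = \frac{6624}{31}$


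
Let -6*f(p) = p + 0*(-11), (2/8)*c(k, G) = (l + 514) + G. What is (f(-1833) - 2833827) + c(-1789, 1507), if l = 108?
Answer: -5650011/2 ≈ -2.8250e+6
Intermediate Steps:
c(k, G) = 2488 + 4*G (c(k, G) = 4*((108 + 514) + G) = 4*(622 + G) = 2488 + 4*G)
f(p) = -p/6 (f(p) = -(p + 0*(-11))/6 = -(p + 0)/6 = -p/6)
(f(-1833) - 2833827) + c(-1789, 1507) = (-⅙*(-1833) - 2833827) + (2488 + 4*1507) = (611/2 - 2833827) + (2488 + 6028) = -5667043/2 + 8516 = -5650011/2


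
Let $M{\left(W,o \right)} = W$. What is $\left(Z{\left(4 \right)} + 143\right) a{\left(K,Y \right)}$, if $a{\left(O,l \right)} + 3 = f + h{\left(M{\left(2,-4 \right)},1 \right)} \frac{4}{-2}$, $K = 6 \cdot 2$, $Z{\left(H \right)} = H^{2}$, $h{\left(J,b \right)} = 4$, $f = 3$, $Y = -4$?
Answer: $-1272$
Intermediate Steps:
$K = 12$
$a{\left(O,l \right)} = -8$ ($a{\left(O,l \right)} = -3 + \left(3 + 4 \frac{4}{-2}\right) = -3 + \left(3 + 4 \cdot 4 \left(- \frac{1}{2}\right)\right) = -3 + \left(3 + 4 \left(-2\right)\right) = -3 + \left(3 - 8\right) = -3 - 5 = -8$)
$\left(Z{\left(4 \right)} + 143\right) a{\left(K,Y \right)} = \left(4^{2} + 143\right) \left(-8\right) = \left(16 + 143\right) \left(-8\right) = 159 \left(-8\right) = -1272$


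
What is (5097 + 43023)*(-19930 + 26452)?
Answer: 313838640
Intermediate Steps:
(5097 + 43023)*(-19930 + 26452) = 48120*6522 = 313838640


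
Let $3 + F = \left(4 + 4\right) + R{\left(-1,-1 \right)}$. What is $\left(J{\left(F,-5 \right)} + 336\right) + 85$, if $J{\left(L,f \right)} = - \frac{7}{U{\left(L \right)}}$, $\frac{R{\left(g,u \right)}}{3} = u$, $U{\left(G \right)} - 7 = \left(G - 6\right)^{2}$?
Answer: $\frac{9676}{23} \approx 420.7$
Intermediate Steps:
$U{\left(G \right)} = 7 + \left(-6 + G\right)^{2}$ ($U{\left(G \right)} = 7 + \left(G - 6\right)^{2} = 7 + \left(-6 + G\right)^{2}$)
$R{\left(g,u \right)} = 3 u$
$F = 2$ ($F = -3 + \left(\left(4 + 4\right) + 3 \left(-1\right)\right) = -3 + \left(8 - 3\right) = -3 + 5 = 2$)
$J{\left(L,f \right)} = - \frac{7}{7 + \left(-6 + L\right)^{2}}$
$\left(J{\left(F,-5 \right)} + 336\right) + 85 = \left(- \frac{7}{7 + \left(-6 + 2\right)^{2}} + 336\right) + 85 = \left(- \frac{7}{7 + \left(-4\right)^{2}} + 336\right) + 85 = \left(- \frac{7}{7 + 16} + 336\right) + 85 = \left(- \frac{7}{23} + 336\right) + 85 = \frac{7721}{23} + 85 = \frac{9676}{23}$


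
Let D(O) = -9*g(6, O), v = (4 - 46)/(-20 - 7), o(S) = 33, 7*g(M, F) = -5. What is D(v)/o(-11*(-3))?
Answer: 15/77 ≈ 0.19481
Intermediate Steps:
g(M, F) = -5/7 (g(M, F) = (1/7)*(-5) = -5/7)
v = 14/9 (v = -42/(-27) = -42*(-1/27) = 14/9 ≈ 1.5556)
D(O) = 45/7 (D(O) = -9*(-5/7) = 45/7)
D(v)/o(-11*(-3)) = (45/7)/33 = (45/7)*(1/33) = 15/77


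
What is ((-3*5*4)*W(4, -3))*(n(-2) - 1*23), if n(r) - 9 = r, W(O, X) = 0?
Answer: 0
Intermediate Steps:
n(r) = 9 + r
((-3*5*4)*W(4, -3))*(n(-2) - 1*23) = ((-3*5*4)*0)*((9 - 2) - 1*23) = (-15*4*0)*(7 - 23) = -60*0*(-16) = 0*(-16) = 0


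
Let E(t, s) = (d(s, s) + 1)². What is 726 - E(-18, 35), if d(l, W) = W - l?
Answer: 725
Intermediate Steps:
E(t, s) = 1 (E(t, s) = ((s - s) + 1)² = (0 + 1)² = 1² = 1)
726 - E(-18, 35) = 726 - 1*1 = 726 - 1 = 725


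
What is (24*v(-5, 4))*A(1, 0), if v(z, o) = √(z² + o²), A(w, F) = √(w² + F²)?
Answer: 24*√41 ≈ 153.68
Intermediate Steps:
A(w, F) = √(F² + w²)
v(z, o) = √(o² + z²)
(24*v(-5, 4))*A(1, 0) = (24*√(4² + (-5)²))*√(0² + 1²) = (24*√(16 + 25))*√(0 + 1) = (24*√41)*√1 = (24*√41)*1 = 24*√41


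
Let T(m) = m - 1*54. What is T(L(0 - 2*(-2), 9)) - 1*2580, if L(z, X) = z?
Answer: -2630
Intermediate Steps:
T(m) = -54 + m (T(m) = m - 54 = -54 + m)
T(L(0 - 2*(-2), 9)) - 1*2580 = (-54 + (0 - 2*(-2))) - 1*2580 = (-54 + (0 + 4)) - 2580 = (-54 + 4) - 2580 = -50 - 2580 = -2630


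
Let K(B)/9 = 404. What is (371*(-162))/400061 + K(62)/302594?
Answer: -8365941396/60528029117 ≈ -0.13822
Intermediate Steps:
K(B) = 3636 (K(B) = 9*404 = 3636)
(371*(-162))/400061 + K(62)/302594 = (371*(-162))/400061 + 3636/302594 = -60102*1/400061 + 3636*(1/302594) = -60102/400061 + 1818/151297 = -8365941396/60528029117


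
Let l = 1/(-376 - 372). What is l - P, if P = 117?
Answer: -87517/748 ≈ -117.00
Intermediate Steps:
l = -1/748 (l = 1/(-748) = -1/748 ≈ -0.0013369)
l - P = -1/748 - 1*117 = -1/748 - 117 = -87517/748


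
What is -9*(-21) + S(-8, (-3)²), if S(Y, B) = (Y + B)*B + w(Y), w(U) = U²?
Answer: 262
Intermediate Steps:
S(Y, B) = Y² + B*(B + Y) (S(Y, B) = (Y + B)*B + Y² = (B + Y)*B + Y² = B*(B + Y) + Y² = Y² + B*(B + Y))
-9*(-21) + S(-8, (-3)²) = -9*(-21) + (((-3)²)² + (-8)² + (-3)²*(-8)) = 189 + (9² + 64 + 9*(-8)) = 189 + (81 + 64 - 72) = 189 + 73 = 262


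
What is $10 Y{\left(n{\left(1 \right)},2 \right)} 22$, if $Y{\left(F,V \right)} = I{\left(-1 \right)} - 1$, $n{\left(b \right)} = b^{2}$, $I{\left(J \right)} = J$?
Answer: $-440$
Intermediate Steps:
$Y{\left(F,V \right)} = -2$ ($Y{\left(F,V \right)} = -1 - 1 = -2$)
$10 Y{\left(n{\left(1 \right)},2 \right)} 22 = 10 \left(-2\right) 22 = \left(-20\right) 22 = -440$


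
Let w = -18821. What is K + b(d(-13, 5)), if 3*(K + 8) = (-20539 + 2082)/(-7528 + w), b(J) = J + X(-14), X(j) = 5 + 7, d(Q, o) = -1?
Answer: 255598/79047 ≈ 3.2335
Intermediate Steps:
X(j) = 12
b(J) = 12 + J (b(J) = J + 12 = 12 + J)
K = -613919/79047 (K = -8 + ((-20539 + 2082)/(-7528 - 18821))/3 = -8 + (-18457/(-26349))/3 = -8 + (-18457*(-1/26349))/3 = -8 + (1/3)*(18457/26349) = -8 + 18457/79047 = -613919/79047 ≈ -7.7665)
K + b(d(-13, 5)) = -613919/79047 + (12 - 1) = -613919/79047 + 11 = 255598/79047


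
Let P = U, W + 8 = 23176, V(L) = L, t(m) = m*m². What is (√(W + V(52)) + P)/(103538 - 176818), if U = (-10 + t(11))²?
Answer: -1745041/73280 - 3*√645/36640 ≈ -23.815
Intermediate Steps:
t(m) = m³
W = 23168 (W = -8 + 23176 = 23168)
U = 1745041 (U = (-10 + 11³)² = (-10 + 1331)² = 1321² = 1745041)
P = 1745041
(√(W + V(52)) + P)/(103538 - 176818) = (√(23168 + 52) + 1745041)/(103538 - 176818) = (√23220 + 1745041)/(-73280) = (6*√645 + 1745041)*(-1/73280) = (1745041 + 6*√645)*(-1/73280) = -1745041/73280 - 3*√645/36640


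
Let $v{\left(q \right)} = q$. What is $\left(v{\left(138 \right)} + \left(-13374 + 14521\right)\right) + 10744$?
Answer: $12029$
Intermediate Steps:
$\left(v{\left(138 \right)} + \left(-13374 + 14521\right)\right) + 10744 = \left(138 + \left(-13374 + 14521\right)\right) + 10744 = \left(138 + 1147\right) + 10744 = 1285 + 10744 = 12029$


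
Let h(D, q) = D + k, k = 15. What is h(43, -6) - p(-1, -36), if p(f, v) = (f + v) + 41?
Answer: 54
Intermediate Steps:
p(f, v) = 41 + f + v
h(D, q) = 15 + D (h(D, q) = D + 15 = 15 + D)
h(43, -6) - p(-1, -36) = (15 + 43) - (41 - 1 - 36) = 58 - 1*4 = 58 - 4 = 54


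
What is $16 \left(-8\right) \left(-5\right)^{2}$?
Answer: $-3200$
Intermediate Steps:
$16 \left(-8\right) \left(-5\right)^{2} = \left(-128\right) 25 = -3200$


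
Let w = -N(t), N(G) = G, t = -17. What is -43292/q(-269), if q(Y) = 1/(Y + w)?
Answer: 10909584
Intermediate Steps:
w = 17 (w = -1*(-17) = 17)
q(Y) = 1/(17 + Y) (q(Y) = 1/(Y + 17) = 1/(17 + Y))
-43292/q(-269) = -43292/(1/(17 - 269)) = -43292/(1/(-252)) = -43292/(-1/252) = -43292*(-252) = 10909584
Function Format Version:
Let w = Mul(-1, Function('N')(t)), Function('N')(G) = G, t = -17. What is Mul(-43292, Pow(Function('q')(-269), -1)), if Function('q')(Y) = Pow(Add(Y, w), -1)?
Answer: 10909584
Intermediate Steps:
w = 17 (w = Mul(-1, -17) = 17)
Function('q')(Y) = Pow(Add(17, Y), -1) (Function('q')(Y) = Pow(Add(Y, 17), -1) = Pow(Add(17, Y), -1))
Mul(-43292, Pow(Function('q')(-269), -1)) = Mul(-43292, Pow(Pow(Add(17, -269), -1), -1)) = Mul(-43292, Pow(Pow(-252, -1), -1)) = Mul(-43292, Pow(Rational(-1, 252), -1)) = Mul(-43292, -252) = 10909584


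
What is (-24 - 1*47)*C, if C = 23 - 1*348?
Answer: 23075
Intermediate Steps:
C = -325 (C = 23 - 348 = -325)
(-24 - 1*47)*C = (-24 - 1*47)*(-325) = (-24 - 47)*(-325) = -71*(-325) = 23075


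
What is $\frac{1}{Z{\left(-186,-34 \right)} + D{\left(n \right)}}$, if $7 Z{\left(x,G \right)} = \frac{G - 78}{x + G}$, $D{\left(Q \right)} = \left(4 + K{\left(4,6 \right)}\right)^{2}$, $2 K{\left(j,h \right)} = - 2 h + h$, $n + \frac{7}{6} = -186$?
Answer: $\frac{55}{59} \approx 0.9322$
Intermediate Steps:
$n = - \frac{1123}{6}$ ($n = - \frac{7}{6} - 186 = - \frac{1123}{6} \approx -187.17$)
$K{\left(j,h \right)} = - \frac{h}{2}$ ($K{\left(j,h \right)} = \frac{- 2 h + h}{2} = \frac{\left(-1\right) h}{2} = - \frac{h}{2}$)
$D{\left(Q \right)} = 1$ ($D{\left(Q \right)} = \left(4 - 3\right)^{2} = 1^{2} = 1$)
$Z{\left(x,G \right)} = \frac{-78 + G}{7 \left(G + x\right)}$ ($Z{\left(x,G \right)} = \frac{\left(G - 78\right) \frac{1}{x + G}}{7} = \frac{\left(-78 + G\right) \frac{1}{G + x}}{7} = \frac{\frac{1}{G + x} \left(-78 + G\right)}{7} = \frac{-78 + G}{7 \left(G + x\right)}$)
$\frac{1}{Z{\left(-186,-34 \right)} + D{\left(n \right)}} = \frac{1}{\frac{-78 - 34}{7 \left(-34 - 186\right)} + 1} = \frac{1}{\frac{1}{7} \frac{1}{-220} \left(-112\right) + 1} = \frac{1}{\frac{1}{7} \left(- \frac{1}{220}\right) \left(-112\right) + 1} = \frac{1}{\frac{4}{55} + 1} = \frac{1}{\frac{59}{55}} = \frac{55}{59}$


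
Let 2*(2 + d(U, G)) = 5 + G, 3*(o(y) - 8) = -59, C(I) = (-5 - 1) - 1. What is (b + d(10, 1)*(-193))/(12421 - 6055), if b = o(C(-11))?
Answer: -307/9549 ≈ -0.032150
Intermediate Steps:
C(I) = -7 (C(I) = -6 - 1 = -7)
o(y) = -35/3 (o(y) = 8 + (⅓)*(-59) = 8 - 59/3 = -35/3)
b = -35/3 ≈ -11.667
d(U, G) = ½ + G/2 (d(U, G) = -2 + (5 + G)/2 = -2 + (5/2 + G/2) = ½ + G/2)
(b + d(10, 1)*(-193))/(12421 - 6055) = (-35/3 + (½ + (½)*1)*(-193))/(12421 - 6055) = (-35/3 + (½ + ½)*(-193))/6366 = (-35/3 + 1*(-193))*(1/6366) = (-35/3 - 193)*(1/6366) = -614/3*1/6366 = -307/9549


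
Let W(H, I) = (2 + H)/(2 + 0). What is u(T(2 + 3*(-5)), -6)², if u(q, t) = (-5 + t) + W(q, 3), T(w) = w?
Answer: 1089/4 ≈ 272.25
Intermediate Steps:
W(H, I) = 1 + H/2 (W(H, I) = (2 + H)/2 = (2 + H)*(½) = 1 + H/2)
u(q, t) = -4 + t + q/2 (u(q, t) = (-5 + t) + (1 + q/2) = -4 + t + q/2)
u(T(2 + 3*(-5)), -6)² = (-4 - 6 + (2 + 3*(-5))/2)² = (-4 - 6 + (2 - 15)/2)² = (-4 - 6 + (½)*(-13))² = (-4 - 6 - 13/2)² = (-33/2)² = 1089/4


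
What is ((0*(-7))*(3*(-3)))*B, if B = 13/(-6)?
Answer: 0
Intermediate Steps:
B = -13/6 (B = 13*(-⅙) = -13/6 ≈ -2.1667)
((0*(-7))*(3*(-3)))*B = ((0*(-7))*(3*(-3)))*(-13/6) = (0*(-9))*(-13/6) = 0*(-13/6) = 0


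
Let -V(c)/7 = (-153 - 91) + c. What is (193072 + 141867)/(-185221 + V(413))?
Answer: -334939/186404 ≈ -1.7968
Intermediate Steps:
V(c) = 1708 - 7*c (V(c) = -7*((-153 - 91) + c) = -7*(-244 + c) = 1708 - 7*c)
(193072 + 141867)/(-185221 + V(413)) = (193072 + 141867)/(-185221 + (1708 - 7*413)) = 334939/(-185221 + (1708 - 2891)) = 334939/(-185221 - 1183) = 334939/(-186404) = 334939*(-1/186404) = -334939/186404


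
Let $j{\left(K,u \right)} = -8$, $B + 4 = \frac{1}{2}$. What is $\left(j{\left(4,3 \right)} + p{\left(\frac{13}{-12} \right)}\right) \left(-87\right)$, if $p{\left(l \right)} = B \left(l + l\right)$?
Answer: $\frac{145}{4} \approx 36.25$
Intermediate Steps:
$B = - \frac{7}{2}$ ($B = -4 + \frac{1}{2} = - \frac{7}{2} \approx -3.5$)
$p{\left(l \right)} = - 7 l$ ($p{\left(l \right)} = - \frac{7 \left(l + l\right)}{2} = - \frac{7 \cdot 2 l}{2} = - 7 l$)
$\left(j{\left(4,3 \right)} + p{\left(\frac{13}{-12} \right)}\right) \left(-87\right) = \left(-8 - 7 \frac{13}{-12}\right) \left(-87\right) = \left(-8 - 7 \cdot 13 \left(- \frac{1}{12}\right)\right) \left(-87\right) = \left(-8 - - \frac{91}{12}\right) \left(-87\right) = \left(-8 + \frac{91}{12}\right) \left(-87\right) = \left(- \frac{5}{12}\right) \left(-87\right) = \frac{145}{4}$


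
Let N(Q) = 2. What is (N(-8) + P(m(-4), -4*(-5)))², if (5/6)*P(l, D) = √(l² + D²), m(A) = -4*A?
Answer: 23716/25 + 96*√41/5 ≈ 1071.6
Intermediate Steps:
P(l, D) = 6*√(D² + l²)/5 (P(l, D) = 6*√(l² + D²)/5 = 6*√(D² + l²)/5)
(N(-8) + P(m(-4), -4*(-5)))² = (2 + 6*√((-4*(-5))² + (-4*(-4))²)/5)² = (2 + 6*√(20² + 16²)/5)² = (2 + 6*√(400 + 256)/5)² = (2 + 6*√656/5)² = (2 + 6*(4*√41)/5)² = (2 + 24*√41/5)²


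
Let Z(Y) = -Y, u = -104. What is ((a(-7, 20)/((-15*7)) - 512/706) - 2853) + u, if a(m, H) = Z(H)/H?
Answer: -109627732/37065 ≈ -2957.7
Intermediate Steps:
a(m, H) = -1 (a(m, H) = (-H)/H = -1)
((a(-7, 20)/((-15*7)) - 512/706) - 2853) + u = ((-1/((-15*7)) - 512/706) - 2853) - 104 = ((-1/(-105) - 512*1/706) - 2853) - 104 = ((-1*(-1/105) - 256/353) - 2853) - 104 = ((1/105 - 256/353) - 2853) - 104 = (-26527/37065 - 2853) - 104 = -105772972/37065 - 104 = -109627732/37065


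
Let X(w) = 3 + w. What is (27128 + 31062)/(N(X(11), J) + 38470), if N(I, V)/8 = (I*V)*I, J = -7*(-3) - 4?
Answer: 29095/32563 ≈ 0.89350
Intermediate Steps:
J = 17 (J = 21 - 4 = 17)
N(I, V) = 8*V*I² (N(I, V) = 8*((I*V)*I) = 8*(V*I²) = 8*V*I²)
(27128 + 31062)/(N(X(11), J) + 38470) = (27128 + 31062)/(8*17*(3 + 11)² + 38470) = 58190/(8*17*14² + 38470) = 58190/(8*17*196 + 38470) = 58190/(26656 + 38470) = 58190/65126 = 58190*(1/65126) = 29095/32563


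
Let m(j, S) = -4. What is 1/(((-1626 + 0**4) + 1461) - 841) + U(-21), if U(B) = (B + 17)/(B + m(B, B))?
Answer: 3999/25150 ≈ 0.15901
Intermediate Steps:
U(B) = (17 + B)/(-4 + B) (U(B) = (B + 17)/(B - 4) = (17 + B)/(-4 + B))
1/(((-1626 + 0**4) + 1461) - 841) + U(-21) = 1/(((-1626 + 0**4) + 1461) - 841) + (17 - 21)/(-4 - 21) = 1/(((-1626 + 0) + 1461) - 841) - 4/(-25) = 1/((-1626 + 1461) - 841) - 1/25*(-4) = 1/(-165 - 841) + 4/25 = 1/(-1006) + 4/25 = -1/1006 + 4/25 = 3999/25150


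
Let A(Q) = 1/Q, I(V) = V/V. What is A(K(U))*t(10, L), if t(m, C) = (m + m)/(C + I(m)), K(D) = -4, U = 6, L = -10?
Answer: 5/9 ≈ 0.55556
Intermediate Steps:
I(V) = 1
t(m, C) = 2*m/(1 + C) (t(m, C) = (m + m)/(C + 1) = (2*m)/(1 + C) = 2*m/(1 + C))
A(K(U))*t(10, L) = (2*10/(1 - 10))/(-4) = -10/(2*(-9)) = -10*(-1)/(2*9) = -1/4*(-20/9) = 5/9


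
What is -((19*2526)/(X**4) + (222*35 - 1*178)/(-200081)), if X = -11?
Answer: -9491533042/2929385921 ≈ -3.2401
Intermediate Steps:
-((19*2526)/(X**4) + (222*35 - 1*178)/(-200081)) = -((19*2526)/((-11)**4) + (222*35 - 1*178)/(-200081)) = -(47994/14641 + (7770 - 178)*(-1/200081)) = -(47994*(1/14641) + 7592*(-1/200081)) = -(47994/14641 - 7592/200081) = -1*9491533042/2929385921 = -9491533042/2929385921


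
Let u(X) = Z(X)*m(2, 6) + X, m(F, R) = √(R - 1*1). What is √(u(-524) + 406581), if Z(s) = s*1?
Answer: √(406057 - 524*√5) ≈ 636.31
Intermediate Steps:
Z(s) = s
m(F, R) = √(-1 + R) (m(F, R) = √(R - 1) = √(-1 + R))
u(X) = X + X*√5 (u(X) = X*√(-1 + 6) + X = X*√5 + X = X + X*√5)
√(u(-524) + 406581) = √(-524*(1 + √5) + 406581) = √((-524 - 524*√5) + 406581) = √(406057 - 524*√5)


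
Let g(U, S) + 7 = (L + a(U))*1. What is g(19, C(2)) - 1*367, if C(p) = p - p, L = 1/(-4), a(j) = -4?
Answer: -1513/4 ≈ -378.25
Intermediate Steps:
L = -¼ ≈ -0.25000
C(p) = 0
g(U, S) = -45/4 (g(U, S) = -7 + (-¼ - 4)*1 = -7 - 17/4*1 = -7 - 17/4 = -45/4)
g(19, C(2)) - 1*367 = -45/4 - 1*367 = -45/4 - 367 = -1513/4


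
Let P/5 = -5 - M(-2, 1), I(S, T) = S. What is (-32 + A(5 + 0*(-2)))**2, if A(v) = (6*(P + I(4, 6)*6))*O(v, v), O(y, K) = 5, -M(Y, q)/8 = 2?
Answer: 5466244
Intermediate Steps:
M(Y, q) = -16 (M(Y, q) = -8*2 = -16)
P = 55 (P = 5*(-5 - 1*(-16)) = 5*(-5 + 16) = 5*11 = 55)
A(v) = 2370 (A(v) = (6*(55 + 4*6))*5 = (6*(55 + 24))*5 = (6*79)*5 = 474*5 = 2370)
(-32 + A(5 + 0*(-2)))**2 = (-32 + 2370)**2 = 2338**2 = 5466244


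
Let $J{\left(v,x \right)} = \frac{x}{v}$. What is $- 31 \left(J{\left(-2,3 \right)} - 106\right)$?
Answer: $\frac{6665}{2} \approx 3332.5$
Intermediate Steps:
$- 31 \left(J{\left(-2,3 \right)} - 106\right) = - 31 \left(\frac{3}{-2} - 106\right) = - 31 \left(3 \left(- \frac{1}{2}\right) - 106\right) = - 31 \left(- \frac{3}{2} - 106\right) = \left(-31\right) \left(- \frac{215}{2}\right) = \frac{6665}{2}$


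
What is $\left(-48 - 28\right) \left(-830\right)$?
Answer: $63080$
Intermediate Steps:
$\left(-48 - 28\right) \left(-830\right) = \left(-76\right) \left(-830\right) = 63080$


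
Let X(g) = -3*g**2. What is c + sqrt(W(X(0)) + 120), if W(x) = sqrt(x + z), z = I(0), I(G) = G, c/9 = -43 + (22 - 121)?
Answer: -1278 + 2*sqrt(30) ≈ -1267.0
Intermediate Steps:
c = -1278 (c = 9*(-43 + (22 - 121)) = 9*(-43 - 99) = 9*(-142) = -1278)
z = 0
W(x) = sqrt(x) (W(x) = sqrt(x + 0) = sqrt(x))
c + sqrt(W(X(0)) + 120) = -1278 + sqrt(sqrt(-3*0**2) + 120) = -1278 + sqrt(sqrt(-3*0) + 120) = -1278 + sqrt(sqrt(0) + 120) = -1278 + sqrt(0 + 120) = -1278 + sqrt(120) = -1278 + 2*sqrt(30)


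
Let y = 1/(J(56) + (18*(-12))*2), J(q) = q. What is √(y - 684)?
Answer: I*√24175390/188 ≈ 26.153*I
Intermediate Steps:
y = -1/376 (y = 1/(56 + (18*(-12))*2) = 1/(56 - 216*2) = 1/(56 - 432) = 1/(-376) = -1/376 ≈ -0.0026596)
√(y - 684) = √(-1/376 - 684) = √(-257185/376) = I*√24175390/188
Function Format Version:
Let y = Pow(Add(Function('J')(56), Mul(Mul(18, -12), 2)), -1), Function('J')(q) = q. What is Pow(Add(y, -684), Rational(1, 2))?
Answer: Mul(Rational(1, 188), I, Pow(24175390, Rational(1, 2))) ≈ Mul(26.153, I)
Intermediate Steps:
y = Rational(-1, 376) (y = Pow(Add(56, Mul(Mul(18, -12), 2)), -1) = Pow(Add(56, Mul(-216, 2)), -1) = Pow(Add(56, -432), -1) = Pow(-376, -1) = Rational(-1, 376) ≈ -0.0026596)
Pow(Add(y, -684), Rational(1, 2)) = Pow(Add(Rational(-1, 376), -684), Rational(1, 2)) = Pow(Rational(-257185, 376), Rational(1, 2)) = Mul(Rational(1, 188), I, Pow(24175390, Rational(1, 2)))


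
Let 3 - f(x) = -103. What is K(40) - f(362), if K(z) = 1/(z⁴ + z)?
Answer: -271364239/2560040 ≈ -106.00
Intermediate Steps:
f(x) = 106 (f(x) = 3 - 1*(-103) = 3 + 103 = 106)
K(z) = 1/(z + z⁴)
K(40) - f(362) = 1/(40 + 40⁴) - 1*106 = 1/(40 + 2560000) - 106 = 1/2560040 - 106 = -271364239/2560040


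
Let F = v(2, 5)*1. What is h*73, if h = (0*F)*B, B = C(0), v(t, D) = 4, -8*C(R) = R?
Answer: 0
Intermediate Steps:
C(R) = -R/8
B = 0 (B = -⅛*0 = 0)
F = 4 (F = 4*1 = 4)
h = 0 (h = (0*4)*0 = 0*0 = 0)
h*73 = 0*73 = 0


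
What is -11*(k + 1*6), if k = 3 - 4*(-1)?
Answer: -143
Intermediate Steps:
k = 7 (k = 3 - 1*(-4) = 3 + 4 = 7)
-11*(k + 1*6) = -11*(7 + 1*6) = -11*(7 + 6) = -11*13 = -143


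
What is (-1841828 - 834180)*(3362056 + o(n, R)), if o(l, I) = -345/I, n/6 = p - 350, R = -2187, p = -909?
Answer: -6558732208275512/729 ≈ -8.9969e+12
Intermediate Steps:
n = -7554 (n = 6*(-909 - 350) = 6*(-1259) = -7554)
(-1841828 - 834180)*(3362056 + o(n, R)) = (-1841828 - 834180)*(3362056 - 345/(-2187)) = -2676008*(3362056 - 345*(-1/2187)) = -2676008*(3362056 + 115/729) = -2676008*2450938939/729 = -6558732208275512/729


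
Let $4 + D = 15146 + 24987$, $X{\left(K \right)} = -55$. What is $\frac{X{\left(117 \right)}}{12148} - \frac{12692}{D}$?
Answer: $- \frac{156389511}{487487092} \approx -0.32081$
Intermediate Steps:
$D = 40129$ ($D = -4 + \left(15146 + 24987\right) = -4 + 40133 = 40129$)
$\frac{X{\left(117 \right)}}{12148} - \frac{12692}{D} = - \frac{55}{12148} - \frac{12692}{40129} = - \frac{156389511}{487487092}$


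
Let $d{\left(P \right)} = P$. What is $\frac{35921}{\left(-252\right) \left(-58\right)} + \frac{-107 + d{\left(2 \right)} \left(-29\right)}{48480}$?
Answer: $\frac{14491987}{5904864} \approx 2.4542$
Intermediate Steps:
$\frac{35921}{\left(-252\right) \left(-58\right)} + \frac{-107 + d{\left(2 \right)} \left(-29\right)}{48480} = \frac{35921}{\left(-252\right) \left(-58\right)} + \frac{-107 + 2 \left(-29\right)}{48480} = \frac{35921}{14616} + \left(-107 - 58\right) \frac{1}{48480} = 35921 \cdot \frac{1}{14616} - \frac{11}{3232} = \frac{35921}{14616} - \frac{11}{3232} = \frac{14491987}{5904864}$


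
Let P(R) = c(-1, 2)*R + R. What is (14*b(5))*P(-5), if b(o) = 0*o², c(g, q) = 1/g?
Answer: 0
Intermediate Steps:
b(o) = 0
P(R) = 0 (P(R) = R/(-1) + R = -R + R = 0)
(14*b(5))*P(-5) = (14*0)*0 = 0*0 = 0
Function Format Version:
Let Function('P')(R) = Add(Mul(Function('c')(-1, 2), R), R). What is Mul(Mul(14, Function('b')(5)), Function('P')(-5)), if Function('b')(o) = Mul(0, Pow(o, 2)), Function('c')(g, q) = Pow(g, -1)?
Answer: 0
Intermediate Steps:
Function('b')(o) = 0
Function('P')(R) = 0 (Function('P')(R) = Add(Mul(Pow(-1, -1), R), R) = Add(Mul(-1, R), R) = 0)
Mul(Mul(14, Function('b')(5)), Function('P')(-5)) = Mul(Mul(14, 0), 0) = Mul(0, 0) = 0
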